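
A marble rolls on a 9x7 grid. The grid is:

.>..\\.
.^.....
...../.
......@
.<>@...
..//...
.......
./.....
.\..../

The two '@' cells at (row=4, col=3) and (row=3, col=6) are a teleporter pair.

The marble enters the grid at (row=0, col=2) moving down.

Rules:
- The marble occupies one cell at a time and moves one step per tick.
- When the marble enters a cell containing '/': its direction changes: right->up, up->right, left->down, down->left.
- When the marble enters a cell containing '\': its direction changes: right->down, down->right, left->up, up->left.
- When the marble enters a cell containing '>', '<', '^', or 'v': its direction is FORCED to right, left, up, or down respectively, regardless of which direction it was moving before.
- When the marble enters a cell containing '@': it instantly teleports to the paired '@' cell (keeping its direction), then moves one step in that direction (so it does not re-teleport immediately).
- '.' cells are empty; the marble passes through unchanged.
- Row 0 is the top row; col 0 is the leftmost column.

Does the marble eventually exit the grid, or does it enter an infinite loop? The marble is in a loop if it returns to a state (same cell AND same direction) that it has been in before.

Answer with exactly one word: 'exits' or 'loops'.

Answer: exits

Derivation:
Step 1: enter (0,2), '.' pass, move down to (1,2)
Step 2: enter (1,2), '.' pass, move down to (2,2)
Step 3: enter (2,2), '.' pass, move down to (3,2)
Step 4: enter (3,2), '.' pass, move down to (4,2)
Step 5: enter (4,2), '>' forces down->right, move right to (4,3)
Step 6: enter (4,3), '@' teleport (4,3)->(3,6), also enter (3,6), move right to (3,7)
Step 7: at (3,7) — EXIT via right edge, pos 3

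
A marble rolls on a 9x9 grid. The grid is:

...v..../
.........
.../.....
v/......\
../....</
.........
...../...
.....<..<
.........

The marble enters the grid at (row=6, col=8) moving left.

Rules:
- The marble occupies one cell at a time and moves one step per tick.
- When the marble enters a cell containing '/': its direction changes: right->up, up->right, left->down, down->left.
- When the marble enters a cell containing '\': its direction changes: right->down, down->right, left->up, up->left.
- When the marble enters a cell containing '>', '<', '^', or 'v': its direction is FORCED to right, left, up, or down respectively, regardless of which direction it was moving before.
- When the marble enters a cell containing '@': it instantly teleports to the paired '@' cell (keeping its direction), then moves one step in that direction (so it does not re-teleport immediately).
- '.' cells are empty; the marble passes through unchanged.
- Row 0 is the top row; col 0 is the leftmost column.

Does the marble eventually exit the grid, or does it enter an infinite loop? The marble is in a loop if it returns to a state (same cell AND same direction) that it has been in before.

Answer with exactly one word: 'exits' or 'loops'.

Answer: exits

Derivation:
Step 1: enter (6,8), '.' pass, move left to (6,7)
Step 2: enter (6,7), '.' pass, move left to (6,6)
Step 3: enter (6,6), '.' pass, move left to (6,5)
Step 4: enter (6,5), '/' deflects left->down, move down to (7,5)
Step 5: enter (7,5), '<' forces down->left, move left to (7,4)
Step 6: enter (7,4), '.' pass, move left to (7,3)
Step 7: enter (7,3), '.' pass, move left to (7,2)
Step 8: enter (7,2), '.' pass, move left to (7,1)
Step 9: enter (7,1), '.' pass, move left to (7,0)
Step 10: enter (7,0), '.' pass, move left to (7,-1)
Step 11: at (7,-1) — EXIT via left edge, pos 7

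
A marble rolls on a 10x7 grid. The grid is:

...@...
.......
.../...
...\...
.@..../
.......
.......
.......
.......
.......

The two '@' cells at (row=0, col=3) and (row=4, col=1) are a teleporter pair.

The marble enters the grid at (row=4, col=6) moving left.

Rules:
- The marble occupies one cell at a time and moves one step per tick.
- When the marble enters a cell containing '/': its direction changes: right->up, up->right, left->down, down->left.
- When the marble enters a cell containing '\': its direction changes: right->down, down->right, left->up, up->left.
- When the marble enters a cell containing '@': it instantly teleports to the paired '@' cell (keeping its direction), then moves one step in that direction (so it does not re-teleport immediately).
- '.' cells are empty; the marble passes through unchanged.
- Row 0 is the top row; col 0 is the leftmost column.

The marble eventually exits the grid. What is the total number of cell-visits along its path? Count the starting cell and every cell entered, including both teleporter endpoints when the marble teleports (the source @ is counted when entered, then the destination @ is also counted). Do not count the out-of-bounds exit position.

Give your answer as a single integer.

Answer: 6

Derivation:
Step 1: enter (4,6), '/' deflects left->down, move down to (5,6)
Step 2: enter (5,6), '.' pass, move down to (6,6)
Step 3: enter (6,6), '.' pass, move down to (7,6)
Step 4: enter (7,6), '.' pass, move down to (8,6)
Step 5: enter (8,6), '.' pass, move down to (9,6)
Step 6: enter (9,6), '.' pass, move down to (10,6)
Step 7: at (10,6) — EXIT via bottom edge, pos 6
Path length (cell visits): 6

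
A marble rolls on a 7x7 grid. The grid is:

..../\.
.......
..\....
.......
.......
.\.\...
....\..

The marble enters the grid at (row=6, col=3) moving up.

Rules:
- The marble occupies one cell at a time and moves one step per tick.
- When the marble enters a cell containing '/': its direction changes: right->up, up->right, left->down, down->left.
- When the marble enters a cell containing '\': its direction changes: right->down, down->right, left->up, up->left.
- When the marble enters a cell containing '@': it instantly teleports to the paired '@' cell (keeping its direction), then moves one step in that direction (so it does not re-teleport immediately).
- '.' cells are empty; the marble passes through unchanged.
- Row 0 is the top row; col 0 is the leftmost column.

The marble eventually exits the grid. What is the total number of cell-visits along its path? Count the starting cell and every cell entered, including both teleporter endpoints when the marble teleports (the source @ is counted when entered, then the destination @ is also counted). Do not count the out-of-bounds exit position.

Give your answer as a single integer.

Step 1: enter (6,3), '.' pass, move up to (5,3)
Step 2: enter (5,3), '\' deflects up->left, move left to (5,2)
Step 3: enter (5,2), '.' pass, move left to (5,1)
Step 4: enter (5,1), '\' deflects left->up, move up to (4,1)
Step 5: enter (4,1), '.' pass, move up to (3,1)
Step 6: enter (3,1), '.' pass, move up to (2,1)
Step 7: enter (2,1), '.' pass, move up to (1,1)
Step 8: enter (1,1), '.' pass, move up to (0,1)
Step 9: enter (0,1), '.' pass, move up to (-1,1)
Step 10: at (-1,1) — EXIT via top edge, pos 1
Path length (cell visits): 9

Answer: 9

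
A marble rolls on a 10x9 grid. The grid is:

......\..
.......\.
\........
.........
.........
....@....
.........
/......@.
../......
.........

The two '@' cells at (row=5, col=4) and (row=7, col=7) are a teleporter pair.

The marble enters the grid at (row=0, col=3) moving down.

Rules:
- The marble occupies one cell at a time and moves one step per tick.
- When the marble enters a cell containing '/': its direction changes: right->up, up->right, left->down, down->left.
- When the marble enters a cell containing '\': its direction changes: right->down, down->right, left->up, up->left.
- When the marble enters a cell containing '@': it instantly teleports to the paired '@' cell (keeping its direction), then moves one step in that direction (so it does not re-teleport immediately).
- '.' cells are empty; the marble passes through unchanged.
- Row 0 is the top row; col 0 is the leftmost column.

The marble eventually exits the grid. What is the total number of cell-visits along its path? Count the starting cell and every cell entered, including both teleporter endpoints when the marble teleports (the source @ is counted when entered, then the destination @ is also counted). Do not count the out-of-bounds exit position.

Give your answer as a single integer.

Answer: 10

Derivation:
Step 1: enter (0,3), '.' pass, move down to (1,3)
Step 2: enter (1,3), '.' pass, move down to (2,3)
Step 3: enter (2,3), '.' pass, move down to (3,3)
Step 4: enter (3,3), '.' pass, move down to (4,3)
Step 5: enter (4,3), '.' pass, move down to (5,3)
Step 6: enter (5,3), '.' pass, move down to (6,3)
Step 7: enter (6,3), '.' pass, move down to (7,3)
Step 8: enter (7,3), '.' pass, move down to (8,3)
Step 9: enter (8,3), '.' pass, move down to (9,3)
Step 10: enter (9,3), '.' pass, move down to (10,3)
Step 11: at (10,3) — EXIT via bottom edge, pos 3
Path length (cell visits): 10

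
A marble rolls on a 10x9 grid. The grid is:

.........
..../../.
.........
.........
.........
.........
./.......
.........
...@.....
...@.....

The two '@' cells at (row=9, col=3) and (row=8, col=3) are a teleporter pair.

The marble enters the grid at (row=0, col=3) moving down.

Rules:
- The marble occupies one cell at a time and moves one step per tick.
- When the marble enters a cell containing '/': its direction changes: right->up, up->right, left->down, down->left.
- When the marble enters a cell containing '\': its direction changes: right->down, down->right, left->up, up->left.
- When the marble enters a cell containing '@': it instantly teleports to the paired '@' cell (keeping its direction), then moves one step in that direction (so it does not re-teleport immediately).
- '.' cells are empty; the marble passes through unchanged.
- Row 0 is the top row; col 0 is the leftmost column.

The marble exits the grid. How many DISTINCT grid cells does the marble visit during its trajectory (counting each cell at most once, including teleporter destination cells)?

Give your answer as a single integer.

Answer: 10

Derivation:
Step 1: enter (0,3), '.' pass, move down to (1,3)
Step 2: enter (1,3), '.' pass, move down to (2,3)
Step 3: enter (2,3), '.' pass, move down to (3,3)
Step 4: enter (3,3), '.' pass, move down to (4,3)
Step 5: enter (4,3), '.' pass, move down to (5,3)
Step 6: enter (5,3), '.' pass, move down to (6,3)
Step 7: enter (6,3), '.' pass, move down to (7,3)
Step 8: enter (7,3), '.' pass, move down to (8,3)
Step 9: enter (8,3), '@' teleport (8,3)->(9,3), also enter (9,3), move down to (10,3)
Step 10: at (10,3) — EXIT via bottom edge, pos 3
Distinct cells visited: 10 (path length 10)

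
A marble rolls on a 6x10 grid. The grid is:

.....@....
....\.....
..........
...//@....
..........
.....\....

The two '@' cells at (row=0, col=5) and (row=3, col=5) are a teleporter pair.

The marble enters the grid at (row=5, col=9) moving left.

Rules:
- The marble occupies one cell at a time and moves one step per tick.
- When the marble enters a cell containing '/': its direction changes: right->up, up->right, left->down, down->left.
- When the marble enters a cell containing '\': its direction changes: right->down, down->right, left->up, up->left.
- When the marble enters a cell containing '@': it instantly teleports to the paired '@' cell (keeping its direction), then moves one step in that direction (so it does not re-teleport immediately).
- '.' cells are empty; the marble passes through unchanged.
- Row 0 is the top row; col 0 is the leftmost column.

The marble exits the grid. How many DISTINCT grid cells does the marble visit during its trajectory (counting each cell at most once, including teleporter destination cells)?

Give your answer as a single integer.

Step 1: enter (5,9), '.' pass, move left to (5,8)
Step 2: enter (5,8), '.' pass, move left to (5,7)
Step 3: enter (5,7), '.' pass, move left to (5,6)
Step 4: enter (5,6), '.' pass, move left to (5,5)
Step 5: enter (5,5), '\' deflects left->up, move up to (4,5)
Step 6: enter (4,5), '.' pass, move up to (3,5)
Step 7: enter (3,5), '@' teleport (3,5)->(0,5), also enter (0,5), move up to (-1,5)
Step 8: at (-1,5) — EXIT via top edge, pos 5
Distinct cells visited: 8 (path length 8)

Answer: 8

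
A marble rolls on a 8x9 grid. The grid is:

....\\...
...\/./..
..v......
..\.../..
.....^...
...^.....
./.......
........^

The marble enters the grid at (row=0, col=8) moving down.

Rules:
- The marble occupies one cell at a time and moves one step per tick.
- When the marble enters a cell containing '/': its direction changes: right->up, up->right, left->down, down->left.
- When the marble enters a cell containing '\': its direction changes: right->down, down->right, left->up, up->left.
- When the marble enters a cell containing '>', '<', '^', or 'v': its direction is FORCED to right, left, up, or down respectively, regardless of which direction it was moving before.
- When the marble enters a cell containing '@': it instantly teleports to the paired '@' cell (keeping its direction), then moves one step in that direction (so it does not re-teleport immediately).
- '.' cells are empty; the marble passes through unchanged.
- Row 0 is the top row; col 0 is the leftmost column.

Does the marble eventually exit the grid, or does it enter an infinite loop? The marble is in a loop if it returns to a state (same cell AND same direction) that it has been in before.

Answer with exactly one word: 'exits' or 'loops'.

Answer: exits

Derivation:
Step 1: enter (0,8), '.' pass, move down to (1,8)
Step 2: enter (1,8), '.' pass, move down to (2,8)
Step 3: enter (2,8), '.' pass, move down to (3,8)
Step 4: enter (3,8), '.' pass, move down to (4,8)
Step 5: enter (4,8), '.' pass, move down to (5,8)
Step 6: enter (5,8), '.' pass, move down to (6,8)
Step 7: enter (6,8), '.' pass, move down to (7,8)
Step 8: enter (7,8), '^' forces down->up, move up to (6,8)
Step 9: enter (6,8), '.' pass, move up to (5,8)
Step 10: enter (5,8), '.' pass, move up to (4,8)
Step 11: enter (4,8), '.' pass, move up to (3,8)
Step 12: enter (3,8), '.' pass, move up to (2,8)
Step 13: enter (2,8), '.' pass, move up to (1,8)
Step 14: enter (1,8), '.' pass, move up to (0,8)
Step 15: enter (0,8), '.' pass, move up to (-1,8)
Step 16: at (-1,8) — EXIT via top edge, pos 8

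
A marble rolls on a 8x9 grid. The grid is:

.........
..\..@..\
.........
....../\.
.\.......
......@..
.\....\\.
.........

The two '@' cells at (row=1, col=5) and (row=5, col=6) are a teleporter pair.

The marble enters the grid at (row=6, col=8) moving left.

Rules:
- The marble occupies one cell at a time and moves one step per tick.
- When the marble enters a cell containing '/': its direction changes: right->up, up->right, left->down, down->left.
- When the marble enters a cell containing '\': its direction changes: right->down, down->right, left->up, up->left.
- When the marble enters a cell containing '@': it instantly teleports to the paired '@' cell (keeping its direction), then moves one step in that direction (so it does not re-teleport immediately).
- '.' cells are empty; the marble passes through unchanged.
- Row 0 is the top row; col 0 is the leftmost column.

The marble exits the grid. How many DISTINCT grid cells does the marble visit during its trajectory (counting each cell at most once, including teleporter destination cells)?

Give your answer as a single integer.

Step 1: enter (6,8), '.' pass, move left to (6,7)
Step 2: enter (6,7), '\' deflects left->up, move up to (5,7)
Step 3: enter (5,7), '.' pass, move up to (4,7)
Step 4: enter (4,7), '.' pass, move up to (3,7)
Step 5: enter (3,7), '\' deflects up->left, move left to (3,6)
Step 6: enter (3,6), '/' deflects left->down, move down to (4,6)
Step 7: enter (4,6), '.' pass, move down to (5,6)
Step 8: enter (5,6), '@' teleport (5,6)->(1,5), also enter (1,5), move down to (2,5)
Step 9: enter (2,5), '.' pass, move down to (3,5)
Step 10: enter (3,5), '.' pass, move down to (4,5)
Step 11: enter (4,5), '.' pass, move down to (5,5)
Step 12: enter (5,5), '.' pass, move down to (6,5)
Step 13: enter (6,5), '.' pass, move down to (7,5)
Step 14: enter (7,5), '.' pass, move down to (8,5)
Step 15: at (8,5) — EXIT via bottom edge, pos 5
Distinct cells visited: 15 (path length 15)

Answer: 15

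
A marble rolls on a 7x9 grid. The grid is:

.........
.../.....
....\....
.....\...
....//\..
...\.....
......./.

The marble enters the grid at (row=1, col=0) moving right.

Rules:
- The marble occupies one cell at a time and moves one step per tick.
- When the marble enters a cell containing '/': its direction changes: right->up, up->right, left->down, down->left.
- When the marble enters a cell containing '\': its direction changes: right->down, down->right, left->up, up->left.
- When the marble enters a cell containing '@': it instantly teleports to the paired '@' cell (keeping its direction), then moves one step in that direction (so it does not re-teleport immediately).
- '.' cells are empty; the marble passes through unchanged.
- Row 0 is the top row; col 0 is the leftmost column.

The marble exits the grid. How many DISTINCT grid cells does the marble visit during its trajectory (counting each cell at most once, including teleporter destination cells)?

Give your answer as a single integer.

Answer: 5

Derivation:
Step 1: enter (1,0), '.' pass, move right to (1,1)
Step 2: enter (1,1), '.' pass, move right to (1,2)
Step 3: enter (1,2), '.' pass, move right to (1,3)
Step 4: enter (1,3), '/' deflects right->up, move up to (0,3)
Step 5: enter (0,3), '.' pass, move up to (-1,3)
Step 6: at (-1,3) — EXIT via top edge, pos 3
Distinct cells visited: 5 (path length 5)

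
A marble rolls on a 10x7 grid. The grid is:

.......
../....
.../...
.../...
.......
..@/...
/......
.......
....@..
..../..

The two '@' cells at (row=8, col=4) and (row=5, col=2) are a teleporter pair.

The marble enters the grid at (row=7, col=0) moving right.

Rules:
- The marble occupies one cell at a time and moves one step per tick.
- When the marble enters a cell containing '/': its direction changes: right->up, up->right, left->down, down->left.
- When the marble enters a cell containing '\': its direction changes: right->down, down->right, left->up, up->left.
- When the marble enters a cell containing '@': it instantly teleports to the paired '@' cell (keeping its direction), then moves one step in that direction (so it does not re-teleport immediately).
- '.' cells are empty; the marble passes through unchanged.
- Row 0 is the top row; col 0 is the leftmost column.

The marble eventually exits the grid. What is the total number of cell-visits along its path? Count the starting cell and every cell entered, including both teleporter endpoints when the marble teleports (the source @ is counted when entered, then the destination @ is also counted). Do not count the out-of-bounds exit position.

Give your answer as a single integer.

Answer: 7

Derivation:
Step 1: enter (7,0), '.' pass, move right to (7,1)
Step 2: enter (7,1), '.' pass, move right to (7,2)
Step 3: enter (7,2), '.' pass, move right to (7,3)
Step 4: enter (7,3), '.' pass, move right to (7,4)
Step 5: enter (7,4), '.' pass, move right to (7,5)
Step 6: enter (7,5), '.' pass, move right to (7,6)
Step 7: enter (7,6), '.' pass, move right to (7,7)
Step 8: at (7,7) — EXIT via right edge, pos 7
Path length (cell visits): 7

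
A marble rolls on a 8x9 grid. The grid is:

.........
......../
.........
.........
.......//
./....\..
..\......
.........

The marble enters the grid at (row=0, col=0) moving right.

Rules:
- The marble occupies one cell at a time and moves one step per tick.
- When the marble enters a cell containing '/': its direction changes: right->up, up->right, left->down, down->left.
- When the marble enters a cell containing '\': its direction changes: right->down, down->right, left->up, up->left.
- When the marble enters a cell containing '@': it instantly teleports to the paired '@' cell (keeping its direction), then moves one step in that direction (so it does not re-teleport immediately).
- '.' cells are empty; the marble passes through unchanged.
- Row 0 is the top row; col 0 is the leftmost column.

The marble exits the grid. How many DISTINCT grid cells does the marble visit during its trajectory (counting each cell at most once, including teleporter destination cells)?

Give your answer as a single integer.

Answer: 9

Derivation:
Step 1: enter (0,0), '.' pass, move right to (0,1)
Step 2: enter (0,1), '.' pass, move right to (0,2)
Step 3: enter (0,2), '.' pass, move right to (0,3)
Step 4: enter (0,3), '.' pass, move right to (0,4)
Step 5: enter (0,4), '.' pass, move right to (0,5)
Step 6: enter (0,5), '.' pass, move right to (0,6)
Step 7: enter (0,6), '.' pass, move right to (0,7)
Step 8: enter (0,7), '.' pass, move right to (0,8)
Step 9: enter (0,8), '.' pass, move right to (0,9)
Step 10: at (0,9) — EXIT via right edge, pos 0
Distinct cells visited: 9 (path length 9)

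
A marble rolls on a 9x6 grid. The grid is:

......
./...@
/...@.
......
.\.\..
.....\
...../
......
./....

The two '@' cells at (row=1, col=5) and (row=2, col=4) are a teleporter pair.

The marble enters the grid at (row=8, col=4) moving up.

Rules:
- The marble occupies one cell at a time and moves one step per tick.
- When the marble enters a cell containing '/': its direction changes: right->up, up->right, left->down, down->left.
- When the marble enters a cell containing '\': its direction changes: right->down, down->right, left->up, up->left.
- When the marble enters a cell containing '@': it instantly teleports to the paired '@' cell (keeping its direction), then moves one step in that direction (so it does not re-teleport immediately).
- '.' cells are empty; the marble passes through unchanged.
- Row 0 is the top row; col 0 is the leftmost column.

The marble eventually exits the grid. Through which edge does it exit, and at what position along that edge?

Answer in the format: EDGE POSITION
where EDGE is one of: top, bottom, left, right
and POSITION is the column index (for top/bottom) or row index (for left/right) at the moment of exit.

Answer: top 5

Derivation:
Step 1: enter (8,4), '.' pass, move up to (7,4)
Step 2: enter (7,4), '.' pass, move up to (6,4)
Step 3: enter (6,4), '.' pass, move up to (5,4)
Step 4: enter (5,4), '.' pass, move up to (4,4)
Step 5: enter (4,4), '.' pass, move up to (3,4)
Step 6: enter (3,4), '.' pass, move up to (2,4)
Step 7: enter (2,4), '@' teleport (2,4)->(1,5), also enter (1,5), move up to (0,5)
Step 8: enter (0,5), '.' pass, move up to (-1,5)
Step 9: at (-1,5) — EXIT via top edge, pos 5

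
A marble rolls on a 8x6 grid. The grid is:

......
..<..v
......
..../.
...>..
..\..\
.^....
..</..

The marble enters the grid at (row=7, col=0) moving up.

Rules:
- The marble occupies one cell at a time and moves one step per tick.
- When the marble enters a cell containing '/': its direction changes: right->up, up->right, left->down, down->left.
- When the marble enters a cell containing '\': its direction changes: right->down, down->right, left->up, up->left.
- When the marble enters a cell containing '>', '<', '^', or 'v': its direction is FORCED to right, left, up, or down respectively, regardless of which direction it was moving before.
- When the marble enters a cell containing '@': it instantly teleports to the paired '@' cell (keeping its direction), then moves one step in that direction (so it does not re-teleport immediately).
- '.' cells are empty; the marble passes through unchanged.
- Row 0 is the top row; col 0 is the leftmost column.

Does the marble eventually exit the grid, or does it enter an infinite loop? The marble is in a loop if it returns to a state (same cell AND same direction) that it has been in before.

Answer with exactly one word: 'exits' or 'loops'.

Step 1: enter (7,0), '.' pass, move up to (6,0)
Step 2: enter (6,0), '.' pass, move up to (5,0)
Step 3: enter (5,0), '.' pass, move up to (4,0)
Step 4: enter (4,0), '.' pass, move up to (3,0)
Step 5: enter (3,0), '.' pass, move up to (2,0)
Step 6: enter (2,0), '.' pass, move up to (1,0)
Step 7: enter (1,0), '.' pass, move up to (0,0)
Step 8: enter (0,0), '.' pass, move up to (-1,0)
Step 9: at (-1,0) — EXIT via top edge, pos 0

Answer: exits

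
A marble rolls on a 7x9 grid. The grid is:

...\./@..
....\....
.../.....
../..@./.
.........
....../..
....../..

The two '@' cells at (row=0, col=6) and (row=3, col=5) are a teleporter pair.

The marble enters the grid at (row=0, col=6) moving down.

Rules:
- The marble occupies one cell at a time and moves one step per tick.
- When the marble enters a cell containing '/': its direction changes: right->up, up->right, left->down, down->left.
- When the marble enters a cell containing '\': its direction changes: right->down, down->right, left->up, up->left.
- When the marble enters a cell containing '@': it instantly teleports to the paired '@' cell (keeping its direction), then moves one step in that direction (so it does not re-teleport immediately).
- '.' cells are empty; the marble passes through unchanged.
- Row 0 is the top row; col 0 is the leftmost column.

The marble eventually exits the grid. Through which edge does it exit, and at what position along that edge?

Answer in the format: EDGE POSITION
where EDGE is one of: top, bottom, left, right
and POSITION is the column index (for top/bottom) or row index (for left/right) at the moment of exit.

Step 1: enter (0,6), '@' teleport (0,6)->(3,5), also enter (3,5), move down to (4,5)
Step 2: enter (4,5), '.' pass, move down to (5,5)
Step 3: enter (5,5), '.' pass, move down to (6,5)
Step 4: enter (6,5), '.' pass, move down to (7,5)
Step 5: at (7,5) — EXIT via bottom edge, pos 5

Answer: bottom 5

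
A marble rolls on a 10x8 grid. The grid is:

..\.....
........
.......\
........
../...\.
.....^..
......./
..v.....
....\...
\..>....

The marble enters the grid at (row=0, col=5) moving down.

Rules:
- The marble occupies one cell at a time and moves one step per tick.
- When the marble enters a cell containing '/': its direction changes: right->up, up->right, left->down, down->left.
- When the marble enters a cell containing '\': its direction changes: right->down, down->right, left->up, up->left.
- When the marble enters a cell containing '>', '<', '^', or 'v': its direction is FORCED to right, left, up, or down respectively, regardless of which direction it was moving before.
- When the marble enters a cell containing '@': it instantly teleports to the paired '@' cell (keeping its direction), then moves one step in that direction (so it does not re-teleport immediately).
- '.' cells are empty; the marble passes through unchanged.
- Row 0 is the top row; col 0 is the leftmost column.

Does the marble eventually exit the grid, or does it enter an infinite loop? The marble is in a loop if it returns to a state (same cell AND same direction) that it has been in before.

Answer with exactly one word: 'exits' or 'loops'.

Answer: exits

Derivation:
Step 1: enter (0,5), '.' pass, move down to (1,5)
Step 2: enter (1,5), '.' pass, move down to (2,5)
Step 3: enter (2,5), '.' pass, move down to (3,5)
Step 4: enter (3,5), '.' pass, move down to (4,5)
Step 5: enter (4,5), '.' pass, move down to (5,5)
Step 6: enter (5,5), '^' forces down->up, move up to (4,5)
Step 7: enter (4,5), '.' pass, move up to (3,5)
Step 8: enter (3,5), '.' pass, move up to (2,5)
Step 9: enter (2,5), '.' pass, move up to (1,5)
Step 10: enter (1,5), '.' pass, move up to (0,5)
Step 11: enter (0,5), '.' pass, move up to (-1,5)
Step 12: at (-1,5) — EXIT via top edge, pos 5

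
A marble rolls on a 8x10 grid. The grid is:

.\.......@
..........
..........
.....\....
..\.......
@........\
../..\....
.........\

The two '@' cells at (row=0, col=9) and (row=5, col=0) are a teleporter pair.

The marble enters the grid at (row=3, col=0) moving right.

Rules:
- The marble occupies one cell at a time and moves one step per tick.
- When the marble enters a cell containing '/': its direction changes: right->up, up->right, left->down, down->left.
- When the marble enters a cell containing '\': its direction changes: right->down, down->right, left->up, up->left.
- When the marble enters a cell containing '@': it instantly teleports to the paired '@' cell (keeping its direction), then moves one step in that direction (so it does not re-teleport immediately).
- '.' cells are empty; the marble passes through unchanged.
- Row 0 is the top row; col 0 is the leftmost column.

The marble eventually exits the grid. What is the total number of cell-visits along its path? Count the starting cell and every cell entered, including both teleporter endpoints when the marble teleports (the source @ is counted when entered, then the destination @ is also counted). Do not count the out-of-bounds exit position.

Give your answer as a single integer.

Answer: 13

Derivation:
Step 1: enter (3,0), '.' pass, move right to (3,1)
Step 2: enter (3,1), '.' pass, move right to (3,2)
Step 3: enter (3,2), '.' pass, move right to (3,3)
Step 4: enter (3,3), '.' pass, move right to (3,4)
Step 5: enter (3,4), '.' pass, move right to (3,5)
Step 6: enter (3,5), '\' deflects right->down, move down to (4,5)
Step 7: enter (4,5), '.' pass, move down to (5,5)
Step 8: enter (5,5), '.' pass, move down to (6,5)
Step 9: enter (6,5), '\' deflects down->right, move right to (6,6)
Step 10: enter (6,6), '.' pass, move right to (6,7)
Step 11: enter (6,7), '.' pass, move right to (6,8)
Step 12: enter (6,8), '.' pass, move right to (6,9)
Step 13: enter (6,9), '.' pass, move right to (6,10)
Step 14: at (6,10) — EXIT via right edge, pos 6
Path length (cell visits): 13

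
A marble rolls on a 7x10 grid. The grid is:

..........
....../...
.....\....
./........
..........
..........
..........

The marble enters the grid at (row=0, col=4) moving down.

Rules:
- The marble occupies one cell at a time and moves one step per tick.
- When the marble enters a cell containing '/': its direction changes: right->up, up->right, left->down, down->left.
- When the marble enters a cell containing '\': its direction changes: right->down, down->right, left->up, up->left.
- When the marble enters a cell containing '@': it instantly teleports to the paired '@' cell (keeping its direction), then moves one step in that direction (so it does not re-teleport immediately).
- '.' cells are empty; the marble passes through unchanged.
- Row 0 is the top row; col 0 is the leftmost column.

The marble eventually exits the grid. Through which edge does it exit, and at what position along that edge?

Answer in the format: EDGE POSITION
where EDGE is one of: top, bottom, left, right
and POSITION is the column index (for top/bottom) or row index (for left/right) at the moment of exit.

Answer: bottom 4

Derivation:
Step 1: enter (0,4), '.' pass, move down to (1,4)
Step 2: enter (1,4), '.' pass, move down to (2,4)
Step 3: enter (2,4), '.' pass, move down to (3,4)
Step 4: enter (3,4), '.' pass, move down to (4,4)
Step 5: enter (4,4), '.' pass, move down to (5,4)
Step 6: enter (5,4), '.' pass, move down to (6,4)
Step 7: enter (6,4), '.' pass, move down to (7,4)
Step 8: at (7,4) — EXIT via bottom edge, pos 4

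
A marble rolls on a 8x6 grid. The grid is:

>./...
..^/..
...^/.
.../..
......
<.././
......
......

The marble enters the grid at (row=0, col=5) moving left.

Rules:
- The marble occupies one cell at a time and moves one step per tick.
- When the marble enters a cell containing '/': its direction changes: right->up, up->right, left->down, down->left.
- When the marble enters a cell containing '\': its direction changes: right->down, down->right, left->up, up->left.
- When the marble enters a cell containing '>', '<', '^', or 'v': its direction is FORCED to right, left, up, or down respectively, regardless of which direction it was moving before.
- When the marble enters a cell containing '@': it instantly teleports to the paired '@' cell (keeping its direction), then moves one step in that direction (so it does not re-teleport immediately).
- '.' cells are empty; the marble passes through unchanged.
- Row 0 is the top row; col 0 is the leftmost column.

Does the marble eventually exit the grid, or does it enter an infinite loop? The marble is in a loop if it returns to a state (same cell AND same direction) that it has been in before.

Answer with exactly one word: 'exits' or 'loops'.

Answer: exits

Derivation:
Step 1: enter (0,5), '.' pass, move left to (0,4)
Step 2: enter (0,4), '.' pass, move left to (0,3)
Step 3: enter (0,3), '.' pass, move left to (0,2)
Step 4: enter (0,2), '/' deflects left->down, move down to (1,2)
Step 5: enter (1,2), '^' forces down->up, move up to (0,2)
Step 6: enter (0,2), '/' deflects up->right, move right to (0,3)
Step 7: enter (0,3), '.' pass, move right to (0,4)
Step 8: enter (0,4), '.' pass, move right to (0,5)
Step 9: enter (0,5), '.' pass, move right to (0,6)
Step 10: at (0,6) — EXIT via right edge, pos 0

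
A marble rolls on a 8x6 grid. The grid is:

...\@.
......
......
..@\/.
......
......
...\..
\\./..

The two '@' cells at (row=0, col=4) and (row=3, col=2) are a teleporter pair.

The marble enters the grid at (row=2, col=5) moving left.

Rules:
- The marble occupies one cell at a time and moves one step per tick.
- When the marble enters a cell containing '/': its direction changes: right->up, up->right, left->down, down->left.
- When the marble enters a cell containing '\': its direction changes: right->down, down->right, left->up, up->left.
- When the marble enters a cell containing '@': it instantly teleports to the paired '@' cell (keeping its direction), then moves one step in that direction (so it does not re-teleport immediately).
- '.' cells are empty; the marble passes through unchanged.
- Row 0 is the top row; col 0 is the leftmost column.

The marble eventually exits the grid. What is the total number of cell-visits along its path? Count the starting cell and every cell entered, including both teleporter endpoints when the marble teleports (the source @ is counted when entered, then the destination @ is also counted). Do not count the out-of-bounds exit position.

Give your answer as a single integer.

Answer: 6

Derivation:
Step 1: enter (2,5), '.' pass, move left to (2,4)
Step 2: enter (2,4), '.' pass, move left to (2,3)
Step 3: enter (2,3), '.' pass, move left to (2,2)
Step 4: enter (2,2), '.' pass, move left to (2,1)
Step 5: enter (2,1), '.' pass, move left to (2,0)
Step 6: enter (2,0), '.' pass, move left to (2,-1)
Step 7: at (2,-1) — EXIT via left edge, pos 2
Path length (cell visits): 6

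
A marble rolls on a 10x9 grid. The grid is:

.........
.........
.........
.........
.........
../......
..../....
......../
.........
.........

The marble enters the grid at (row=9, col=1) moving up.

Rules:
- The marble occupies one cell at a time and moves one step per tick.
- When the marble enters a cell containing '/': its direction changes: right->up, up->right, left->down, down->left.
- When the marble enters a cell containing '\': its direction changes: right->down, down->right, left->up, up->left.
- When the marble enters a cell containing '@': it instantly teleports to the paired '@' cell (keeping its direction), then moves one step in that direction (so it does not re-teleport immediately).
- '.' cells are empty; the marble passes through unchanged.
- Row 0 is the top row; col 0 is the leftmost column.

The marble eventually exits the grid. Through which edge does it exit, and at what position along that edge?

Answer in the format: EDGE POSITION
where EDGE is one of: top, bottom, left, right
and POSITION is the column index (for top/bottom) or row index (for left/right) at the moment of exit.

Answer: top 1

Derivation:
Step 1: enter (9,1), '.' pass, move up to (8,1)
Step 2: enter (8,1), '.' pass, move up to (7,1)
Step 3: enter (7,1), '.' pass, move up to (6,1)
Step 4: enter (6,1), '.' pass, move up to (5,1)
Step 5: enter (5,1), '.' pass, move up to (4,1)
Step 6: enter (4,1), '.' pass, move up to (3,1)
Step 7: enter (3,1), '.' pass, move up to (2,1)
Step 8: enter (2,1), '.' pass, move up to (1,1)
Step 9: enter (1,1), '.' pass, move up to (0,1)
Step 10: enter (0,1), '.' pass, move up to (-1,1)
Step 11: at (-1,1) — EXIT via top edge, pos 1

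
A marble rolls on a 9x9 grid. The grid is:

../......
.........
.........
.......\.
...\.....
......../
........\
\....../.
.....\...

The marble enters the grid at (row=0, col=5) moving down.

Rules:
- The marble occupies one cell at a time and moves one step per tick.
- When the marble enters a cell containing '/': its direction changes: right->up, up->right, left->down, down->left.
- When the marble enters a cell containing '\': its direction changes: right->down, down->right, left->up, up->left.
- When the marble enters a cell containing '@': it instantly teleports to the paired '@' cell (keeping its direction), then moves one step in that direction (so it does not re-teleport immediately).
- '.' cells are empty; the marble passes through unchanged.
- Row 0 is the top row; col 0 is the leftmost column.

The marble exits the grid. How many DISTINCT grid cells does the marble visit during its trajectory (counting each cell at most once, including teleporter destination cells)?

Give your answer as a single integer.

Step 1: enter (0,5), '.' pass, move down to (1,5)
Step 2: enter (1,5), '.' pass, move down to (2,5)
Step 3: enter (2,5), '.' pass, move down to (3,5)
Step 4: enter (3,5), '.' pass, move down to (4,5)
Step 5: enter (4,5), '.' pass, move down to (5,5)
Step 6: enter (5,5), '.' pass, move down to (6,5)
Step 7: enter (6,5), '.' pass, move down to (7,5)
Step 8: enter (7,5), '.' pass, move down to (8,5)
Step 9: enter (8,5), '\' deflects down->right, move right to (8,6)
Step 10: enter (8,6), '.' pass, move right to (8,7)
Step 11: enter (8,7), '.' pass, move right to (8,8)
Step 12: enter (8,8), '.' pass, move right to (8,9)
Step 13: at (8,9) — EXIT via right edge, pos 8
Distinct cells visited: 12 (path length 12)

Answer: 12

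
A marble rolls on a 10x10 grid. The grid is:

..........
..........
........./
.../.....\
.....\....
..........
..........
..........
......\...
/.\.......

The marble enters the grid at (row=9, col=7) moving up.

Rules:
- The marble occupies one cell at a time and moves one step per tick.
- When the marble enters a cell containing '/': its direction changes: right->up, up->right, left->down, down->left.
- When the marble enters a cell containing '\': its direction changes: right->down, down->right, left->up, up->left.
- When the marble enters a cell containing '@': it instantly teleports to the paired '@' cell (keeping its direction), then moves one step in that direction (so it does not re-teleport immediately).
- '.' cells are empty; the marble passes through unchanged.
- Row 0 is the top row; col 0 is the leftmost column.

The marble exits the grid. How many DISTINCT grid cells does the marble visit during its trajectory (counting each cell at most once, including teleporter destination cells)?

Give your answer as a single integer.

Step 1: enter (9,7), '.' pass, move up to (8,7)
Step 2: enter (8,7), '.' pass, move up to (7,7)
Step 3: enter (7,7), '.' pass, move up to (6,7)
Step 4: enter (6,7), '.' pass, move up to (5,7)
Step 5: enter (5,7), '.' pass, move up to (4,7)
Step 6: enter (4,7), '.' pass, move up to (3,7)
Step 7: enter (3,7), '.' pass, move up to (2,7)
Step 8: enter (2,7), '.' pass, move up to (1,7)
Step 9: enter (1,7), '.' pass, move up to (0,7)
Step 10: enter (0,7), '.' pass, move up to (-1,7)
Step 11: at (-1,7) — EXIT via top edge, pos 7
Distinct cells visited: 10 (path length 10)

Answer: 10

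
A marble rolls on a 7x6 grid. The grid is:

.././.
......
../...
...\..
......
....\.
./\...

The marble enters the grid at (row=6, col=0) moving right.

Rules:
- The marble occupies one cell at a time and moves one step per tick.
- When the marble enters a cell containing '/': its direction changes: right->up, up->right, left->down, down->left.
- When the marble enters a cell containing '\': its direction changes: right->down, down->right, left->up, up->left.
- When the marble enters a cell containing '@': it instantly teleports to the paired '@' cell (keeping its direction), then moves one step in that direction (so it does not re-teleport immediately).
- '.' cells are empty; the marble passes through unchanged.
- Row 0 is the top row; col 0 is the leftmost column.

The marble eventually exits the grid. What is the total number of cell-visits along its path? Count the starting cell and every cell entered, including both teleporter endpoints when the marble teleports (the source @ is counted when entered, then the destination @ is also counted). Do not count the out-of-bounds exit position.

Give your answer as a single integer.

Answer: 8

Derivation:
Step 1: enter (6,0), '.' pass, move right to (6,1)
Step 2: enter (6,1), '/' deflects right->up, move up to (5,1)
Step 3: enter (5,1), '.' pass, move up to (4,1)
Step 4: enter (4,1), '.' pass, move up to (3,1)
Step 5: enter (3,1), '.' pass, move up to (2,1)
Step 6: enter (2,1), '.' pass, move up to (1,1)
Step 7: enter (1,1), '.' pass, move up to (0,1)
Step 8: enter (0,1), '.' pass, move up to (-1,1)
Step 9: at (-1,1) — EXIT via top edge, pos 1
Path length (cell visits): 8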